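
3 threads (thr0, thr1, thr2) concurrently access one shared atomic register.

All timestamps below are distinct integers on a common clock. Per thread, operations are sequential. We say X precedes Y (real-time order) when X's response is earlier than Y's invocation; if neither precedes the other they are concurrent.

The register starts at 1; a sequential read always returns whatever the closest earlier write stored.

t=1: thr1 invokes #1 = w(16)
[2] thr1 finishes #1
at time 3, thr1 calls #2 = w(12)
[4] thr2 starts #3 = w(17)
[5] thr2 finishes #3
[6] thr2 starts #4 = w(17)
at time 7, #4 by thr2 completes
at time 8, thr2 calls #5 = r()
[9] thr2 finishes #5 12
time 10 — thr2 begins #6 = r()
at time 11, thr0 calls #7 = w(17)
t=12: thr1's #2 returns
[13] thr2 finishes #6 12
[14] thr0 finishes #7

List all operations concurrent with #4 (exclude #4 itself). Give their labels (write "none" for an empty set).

#2

concurrent with #4 ([6,7]): every op whose interval crosses 6..7
#1 [1,2]: before
#2 [3,12]: concurrent
#3 [4,5]: before
#5 [8,9]: after
#6 [10,13]: after
#7 [11,14]: after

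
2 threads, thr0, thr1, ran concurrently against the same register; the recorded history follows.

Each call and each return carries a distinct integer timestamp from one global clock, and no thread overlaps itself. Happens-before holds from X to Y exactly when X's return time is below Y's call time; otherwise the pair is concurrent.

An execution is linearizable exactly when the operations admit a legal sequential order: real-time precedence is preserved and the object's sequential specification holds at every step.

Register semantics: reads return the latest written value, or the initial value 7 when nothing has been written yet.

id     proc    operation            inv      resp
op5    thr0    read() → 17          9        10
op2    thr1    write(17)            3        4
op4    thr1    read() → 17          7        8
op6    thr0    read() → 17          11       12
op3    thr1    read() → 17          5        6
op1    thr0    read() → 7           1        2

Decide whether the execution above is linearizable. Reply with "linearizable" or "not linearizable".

linearizable

a witness: op1, op2, op3, op4, op5, op6
1. op1 read() → 7, leaving value 7
2. op2 write(17), leaving value 17
3. op3 read() → 17, leaving value 17
4. op4 read() → 17, leaving value 17
5. op5 read() → 17, leaving value 17
6. op6 read() → 17, leaving value 17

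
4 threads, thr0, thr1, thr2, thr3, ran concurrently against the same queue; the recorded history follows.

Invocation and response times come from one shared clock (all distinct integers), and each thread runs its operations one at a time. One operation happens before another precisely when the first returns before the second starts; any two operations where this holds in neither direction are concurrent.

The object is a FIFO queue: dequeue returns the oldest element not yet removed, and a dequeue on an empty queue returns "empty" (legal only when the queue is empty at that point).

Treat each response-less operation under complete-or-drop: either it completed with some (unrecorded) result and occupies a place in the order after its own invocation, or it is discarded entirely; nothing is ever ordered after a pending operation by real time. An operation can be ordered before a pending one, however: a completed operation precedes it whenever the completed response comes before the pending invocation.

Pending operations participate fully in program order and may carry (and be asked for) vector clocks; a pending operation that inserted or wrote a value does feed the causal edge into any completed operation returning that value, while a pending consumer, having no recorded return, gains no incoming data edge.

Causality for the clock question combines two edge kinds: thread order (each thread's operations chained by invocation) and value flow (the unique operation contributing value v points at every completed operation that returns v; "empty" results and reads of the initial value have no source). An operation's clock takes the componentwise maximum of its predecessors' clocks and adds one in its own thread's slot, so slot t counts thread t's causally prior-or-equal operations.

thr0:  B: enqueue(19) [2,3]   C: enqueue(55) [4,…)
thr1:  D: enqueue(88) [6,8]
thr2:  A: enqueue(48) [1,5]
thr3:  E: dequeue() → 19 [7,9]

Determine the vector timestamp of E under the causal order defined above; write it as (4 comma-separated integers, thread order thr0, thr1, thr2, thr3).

(1, 0, 0, 1)

A (invocation 1): nothing precedes it; thr2's component alone gives (0, 0, 1, 0)
D (invocation 6): nothing precedes it; thr1's component alone gives (0, 1, 0, 0)
B (invocation 2): nothing precedes it; thr0's component alone gives (1, 0, 0, 0)
invoked at 7, E merges VC(B)=(1, 0, 0, 0) and bumps thr3's slot → (1, 0, 0, 1)
invoked at 4, C merges VC(B)=(1, 0, 0, 0) and bumps thr0's slot → (2, 0, 0, 0)
target: VC(E) = (1, 0, 0, 1)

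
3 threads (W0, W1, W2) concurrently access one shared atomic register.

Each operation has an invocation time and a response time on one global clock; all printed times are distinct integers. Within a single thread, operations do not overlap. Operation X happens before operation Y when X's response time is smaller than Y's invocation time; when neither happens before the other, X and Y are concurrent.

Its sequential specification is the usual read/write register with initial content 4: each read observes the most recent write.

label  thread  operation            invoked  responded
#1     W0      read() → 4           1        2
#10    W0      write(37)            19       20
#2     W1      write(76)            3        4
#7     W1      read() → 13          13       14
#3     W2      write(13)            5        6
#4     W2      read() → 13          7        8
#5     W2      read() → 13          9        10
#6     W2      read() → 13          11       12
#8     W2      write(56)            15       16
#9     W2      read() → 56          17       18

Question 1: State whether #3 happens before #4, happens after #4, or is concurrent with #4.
#3 spans [5,6], #4 spans [7,8]
resp(#3)=6 < inv(#4)=7

before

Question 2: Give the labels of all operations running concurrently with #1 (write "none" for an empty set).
overlap test against #1 [1,2]: concurrent iff the interval meets 1..2
#2 [3,4]: after
#3 [5,6]: after
#4 [7,8]: after
#5 [9,10]: after
#6 [11,12]: after
#7 [13,14]: after
#8 [15,16]: after
#9 [17,18]: after
#10 [19,20]: after

none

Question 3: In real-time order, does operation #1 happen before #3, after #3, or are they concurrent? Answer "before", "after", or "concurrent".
#1 spans [1,2], #3 spans [5,6]
resp(#1)=2 < inv(#3)=5

before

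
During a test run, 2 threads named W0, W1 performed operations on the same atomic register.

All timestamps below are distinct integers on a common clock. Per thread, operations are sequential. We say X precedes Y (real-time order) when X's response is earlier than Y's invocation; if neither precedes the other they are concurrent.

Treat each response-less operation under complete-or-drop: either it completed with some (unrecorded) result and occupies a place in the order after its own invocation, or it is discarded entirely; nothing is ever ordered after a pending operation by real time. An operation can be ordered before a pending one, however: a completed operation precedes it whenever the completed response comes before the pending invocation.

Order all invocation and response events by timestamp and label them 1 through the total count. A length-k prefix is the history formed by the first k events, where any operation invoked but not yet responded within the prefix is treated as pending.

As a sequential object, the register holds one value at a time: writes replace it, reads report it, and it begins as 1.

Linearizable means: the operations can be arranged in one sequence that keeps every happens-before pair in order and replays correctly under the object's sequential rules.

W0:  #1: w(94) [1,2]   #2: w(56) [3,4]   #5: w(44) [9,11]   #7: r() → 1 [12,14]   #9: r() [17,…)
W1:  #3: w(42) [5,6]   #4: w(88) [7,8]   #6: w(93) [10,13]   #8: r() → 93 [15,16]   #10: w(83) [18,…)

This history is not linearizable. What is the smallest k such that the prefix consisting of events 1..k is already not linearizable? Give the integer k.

a valid linearization of events 1..13 exists, for instance #1, #2, #3, #4, #5, #6:
step 1: #1 w(94) — value 94
step 2: #2 w(56) — value 56
step 3: #3 w(42) — value 42
step 4: #4 w(88) — value 88
step 5: #5 w(44) — value 44
step 6: #6 w(93) — value 93
at event 14 (#7's time-14 response) nothing linearizes any more
take #1, #2, #3, #4, #5, #6, #7: step 7 already fails, because #7 r() → 1 cannot occur there
take #1, #2, #3, #4, #5, #7, #6: step 6 already fails, because #7 r() → 1 cannot occur there

14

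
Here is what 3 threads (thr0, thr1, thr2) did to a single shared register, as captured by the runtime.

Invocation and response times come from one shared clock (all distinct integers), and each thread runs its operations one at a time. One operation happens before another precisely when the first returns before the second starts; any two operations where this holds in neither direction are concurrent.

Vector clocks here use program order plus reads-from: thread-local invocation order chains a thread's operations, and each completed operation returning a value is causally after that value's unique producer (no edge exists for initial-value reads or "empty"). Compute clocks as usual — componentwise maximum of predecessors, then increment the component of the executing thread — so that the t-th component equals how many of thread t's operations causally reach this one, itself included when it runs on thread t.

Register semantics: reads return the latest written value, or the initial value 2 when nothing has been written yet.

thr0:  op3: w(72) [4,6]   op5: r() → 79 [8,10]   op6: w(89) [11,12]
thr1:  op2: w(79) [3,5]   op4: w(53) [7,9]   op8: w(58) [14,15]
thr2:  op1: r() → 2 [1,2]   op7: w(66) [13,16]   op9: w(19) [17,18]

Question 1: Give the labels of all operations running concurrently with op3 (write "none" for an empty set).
op2

concurrent with op3 ([4,6]): every op whose interval crosses 4..6
op1 [1,2]: before
op2 [3,5]: concurrent
op4 [7,9]: after
op5 [8,10]: after
op6 [11,12]: after
op7 [13,16]: after
op8 [14,15]: after
op9 [17,18]: after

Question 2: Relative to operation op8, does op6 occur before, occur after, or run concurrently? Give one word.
before

op6 spans [11,12], op8 spans [14,15]
resp(op6)=12 < inv(op8)=14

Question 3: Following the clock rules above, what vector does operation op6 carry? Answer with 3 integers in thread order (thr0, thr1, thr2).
(3, 1, 0)

op1 (invocation 1): nothing precedes it; thr2's component alone gives (0, 0, 1)
op2 (invocation 3): nothing precedes it; thr1's component alone gives (0, 1, 0)
op3 (invocation 4): nothing precedes it; thr0's component alone gives (1, 0, 0)
VC(op7, invoked at 13): max of VC(op1)=(0, 0, 1), then +1 on thread thr2 → (0, 0, 2)
VC(op4, invoked at 7): max of VC(op2)=(0, 1, 0), then +1 on thread thr1 → (0, 2, 0)
VC(op9, invoked at 17): max of VC(op7)=(0, 0, 2), then +1 on thread thr2 → (0, 0, 3)
VC(op8, invoked at 14): max of VC(op4)=(0, 2, 0), then +1 on thread thr1 → (0, 3, 0)
VC(op5, invoked at 8): max of VC(op2)=(0, 1, 0), VC(op3)=(1, 0, 0), then +1 on thread thr0 → (2, 1, 0)
VC(op6, invoked at 11): max of VC(op5)=(2, 1, 0), then +1 on thread thr0 → (3, 1, 0)
target: VC(op6) = (3, 1, 0)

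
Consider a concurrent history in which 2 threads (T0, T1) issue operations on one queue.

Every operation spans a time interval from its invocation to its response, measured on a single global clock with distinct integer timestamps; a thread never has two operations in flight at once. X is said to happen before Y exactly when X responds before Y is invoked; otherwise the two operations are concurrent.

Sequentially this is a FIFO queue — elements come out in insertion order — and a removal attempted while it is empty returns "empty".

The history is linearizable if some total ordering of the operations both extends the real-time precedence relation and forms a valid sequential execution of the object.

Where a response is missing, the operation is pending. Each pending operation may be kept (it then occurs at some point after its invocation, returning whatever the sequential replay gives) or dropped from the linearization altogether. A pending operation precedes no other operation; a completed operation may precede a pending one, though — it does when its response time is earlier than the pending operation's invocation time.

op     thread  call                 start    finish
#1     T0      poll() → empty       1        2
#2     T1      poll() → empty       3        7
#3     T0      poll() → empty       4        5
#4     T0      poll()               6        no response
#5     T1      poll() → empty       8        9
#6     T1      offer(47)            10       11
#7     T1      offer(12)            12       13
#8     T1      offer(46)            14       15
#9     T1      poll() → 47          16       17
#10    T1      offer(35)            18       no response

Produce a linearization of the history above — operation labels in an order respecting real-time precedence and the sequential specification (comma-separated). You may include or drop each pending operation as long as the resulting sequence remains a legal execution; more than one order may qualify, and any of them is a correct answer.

#1, #2, #3, #4, #5, #6, #7, #8, #9

after step 1 (#1 poll() → empty): queue <>
after step 2 (#2 poll() → empty): queue <>
after step 3 (#3 poll() → empty): queue <>
after step 4 (#4 poll() (pending, included)): queue <>
after step 5 (#5 poll() → empty): queue <>
after step 6 (#6 offer(47)): queue <47>
after step 7 (#7 offer(12)): queue <47,12>
after step 8 (#8 offer(46)): queue <47,12,46>
after step 9 (#9 poll() → 47): queue <12,46>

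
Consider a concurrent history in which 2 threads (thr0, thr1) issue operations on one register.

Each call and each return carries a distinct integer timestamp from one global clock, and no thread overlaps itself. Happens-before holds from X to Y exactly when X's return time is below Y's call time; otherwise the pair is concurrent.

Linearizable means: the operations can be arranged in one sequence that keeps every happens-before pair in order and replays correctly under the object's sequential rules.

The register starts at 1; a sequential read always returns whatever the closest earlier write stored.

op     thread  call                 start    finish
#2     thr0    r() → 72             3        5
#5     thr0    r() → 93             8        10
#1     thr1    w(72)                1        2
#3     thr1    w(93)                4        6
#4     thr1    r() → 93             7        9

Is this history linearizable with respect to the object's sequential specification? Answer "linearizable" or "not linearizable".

a witness: #1, #2, #3, #4, #5
step 1: #1 w(72) — value 72
step 2: #2 r() → 72 — value 72
step 3: #3 w(93) — value 93
step 4: #4 r() → 93 — value 93
step 5: #5 r() → 93 — value 93

linearizable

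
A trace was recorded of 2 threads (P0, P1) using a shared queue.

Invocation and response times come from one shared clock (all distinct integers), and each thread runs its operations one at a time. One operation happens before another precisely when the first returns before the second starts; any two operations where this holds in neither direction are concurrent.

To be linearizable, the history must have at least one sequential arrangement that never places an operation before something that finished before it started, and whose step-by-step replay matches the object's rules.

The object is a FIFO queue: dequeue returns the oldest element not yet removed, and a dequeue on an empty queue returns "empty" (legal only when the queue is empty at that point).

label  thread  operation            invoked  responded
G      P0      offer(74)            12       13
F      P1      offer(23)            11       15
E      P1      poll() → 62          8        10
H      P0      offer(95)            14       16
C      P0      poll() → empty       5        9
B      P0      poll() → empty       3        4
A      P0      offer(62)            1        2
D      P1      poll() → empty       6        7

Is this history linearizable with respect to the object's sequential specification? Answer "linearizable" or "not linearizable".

not linearizable

the violation lands at event 4, B's response at time 4: events 1..3 linearize, events 1..4 do not
the sole real-time-consistent order of 2 completed operations fails the queue replay
for example A, B fails at step 2: B poll() → empty is not legal there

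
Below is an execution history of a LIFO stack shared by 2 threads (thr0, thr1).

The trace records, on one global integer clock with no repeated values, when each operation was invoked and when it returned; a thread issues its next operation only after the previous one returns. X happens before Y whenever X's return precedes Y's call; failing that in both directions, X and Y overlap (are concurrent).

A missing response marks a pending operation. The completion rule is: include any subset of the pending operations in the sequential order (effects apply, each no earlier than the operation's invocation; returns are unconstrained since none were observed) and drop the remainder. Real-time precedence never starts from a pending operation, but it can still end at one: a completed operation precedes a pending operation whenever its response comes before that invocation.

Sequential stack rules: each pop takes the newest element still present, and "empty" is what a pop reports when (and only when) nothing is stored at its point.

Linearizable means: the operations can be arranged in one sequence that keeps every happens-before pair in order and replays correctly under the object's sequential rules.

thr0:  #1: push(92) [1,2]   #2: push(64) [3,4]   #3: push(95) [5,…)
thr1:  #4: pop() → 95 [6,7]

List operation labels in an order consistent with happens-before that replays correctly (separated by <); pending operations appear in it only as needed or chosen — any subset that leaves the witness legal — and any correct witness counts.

#1 < #2 < #3 < #4

1. #1 push(92), leaving stack <92>
2. #2 push(64), leaving stack <92,64>
3. #3 push(95) (pending, included), leaving stack <92,64,95>
4. #4 pop() → 95, leaving stack <92,64>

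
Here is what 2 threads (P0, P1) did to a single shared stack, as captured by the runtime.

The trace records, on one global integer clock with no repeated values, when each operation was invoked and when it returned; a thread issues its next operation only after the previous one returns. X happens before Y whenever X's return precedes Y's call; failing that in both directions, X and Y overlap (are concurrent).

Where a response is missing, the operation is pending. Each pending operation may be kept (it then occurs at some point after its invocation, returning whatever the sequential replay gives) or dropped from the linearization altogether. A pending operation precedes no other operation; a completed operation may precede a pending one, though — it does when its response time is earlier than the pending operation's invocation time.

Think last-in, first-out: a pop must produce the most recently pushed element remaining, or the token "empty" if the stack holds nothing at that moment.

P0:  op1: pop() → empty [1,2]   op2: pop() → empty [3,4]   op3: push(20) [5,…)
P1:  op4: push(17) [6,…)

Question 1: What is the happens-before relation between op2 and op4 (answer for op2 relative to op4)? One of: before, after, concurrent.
Answer: before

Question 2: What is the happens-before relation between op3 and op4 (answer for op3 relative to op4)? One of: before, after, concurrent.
Answer: concurrent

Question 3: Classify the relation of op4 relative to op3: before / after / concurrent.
Answer: concurrent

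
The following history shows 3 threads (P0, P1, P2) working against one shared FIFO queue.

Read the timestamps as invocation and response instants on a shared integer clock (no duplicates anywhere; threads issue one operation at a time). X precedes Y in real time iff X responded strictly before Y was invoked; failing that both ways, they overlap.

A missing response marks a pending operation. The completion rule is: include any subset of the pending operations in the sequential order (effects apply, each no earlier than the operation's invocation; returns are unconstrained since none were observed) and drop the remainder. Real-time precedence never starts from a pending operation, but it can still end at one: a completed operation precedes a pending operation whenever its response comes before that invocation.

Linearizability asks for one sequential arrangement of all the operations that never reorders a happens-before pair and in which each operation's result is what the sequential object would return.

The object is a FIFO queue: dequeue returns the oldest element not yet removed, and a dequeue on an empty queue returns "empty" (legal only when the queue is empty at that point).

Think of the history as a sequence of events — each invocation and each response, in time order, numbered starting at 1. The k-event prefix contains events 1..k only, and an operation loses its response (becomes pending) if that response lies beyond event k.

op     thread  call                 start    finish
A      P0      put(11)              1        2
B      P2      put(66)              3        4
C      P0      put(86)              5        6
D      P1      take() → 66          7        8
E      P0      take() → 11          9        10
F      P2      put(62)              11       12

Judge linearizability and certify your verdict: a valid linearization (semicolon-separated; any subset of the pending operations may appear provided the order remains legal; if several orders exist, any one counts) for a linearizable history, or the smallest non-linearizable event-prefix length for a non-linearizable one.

events 1..7 are fine; event 8 — the response of D at time 8 — makes the prefix non-linearizable
the completed operations (4 total) allow one real-time order; the FIFO queue replay rejects it
sample order A, B, C, D stalls at step 4 — D take() → 66 has no legal effect

not linearizable — minimal violating prefix: 8 events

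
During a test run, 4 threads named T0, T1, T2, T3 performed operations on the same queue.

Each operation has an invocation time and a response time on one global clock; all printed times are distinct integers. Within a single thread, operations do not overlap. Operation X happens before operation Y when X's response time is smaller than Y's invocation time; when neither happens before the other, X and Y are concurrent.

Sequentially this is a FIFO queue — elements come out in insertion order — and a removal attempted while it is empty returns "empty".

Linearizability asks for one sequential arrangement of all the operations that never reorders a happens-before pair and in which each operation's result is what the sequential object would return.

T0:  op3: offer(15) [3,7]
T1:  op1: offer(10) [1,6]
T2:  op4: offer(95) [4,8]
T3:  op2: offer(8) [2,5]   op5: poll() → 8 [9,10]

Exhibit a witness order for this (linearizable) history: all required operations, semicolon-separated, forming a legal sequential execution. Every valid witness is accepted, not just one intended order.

after step 1 (op2 offer(8)): queue <8>
after step 2 (op1 offer(10)): queue <8,10>
after step 3 (op3 offer(15)): queue <8,10,15>
after step 4 (op4 offer(95)): queue <8,10,15,95>
after step 5 (op5 poll() → 8): queue <10,15,95>

op2; op1; op3; op4; op5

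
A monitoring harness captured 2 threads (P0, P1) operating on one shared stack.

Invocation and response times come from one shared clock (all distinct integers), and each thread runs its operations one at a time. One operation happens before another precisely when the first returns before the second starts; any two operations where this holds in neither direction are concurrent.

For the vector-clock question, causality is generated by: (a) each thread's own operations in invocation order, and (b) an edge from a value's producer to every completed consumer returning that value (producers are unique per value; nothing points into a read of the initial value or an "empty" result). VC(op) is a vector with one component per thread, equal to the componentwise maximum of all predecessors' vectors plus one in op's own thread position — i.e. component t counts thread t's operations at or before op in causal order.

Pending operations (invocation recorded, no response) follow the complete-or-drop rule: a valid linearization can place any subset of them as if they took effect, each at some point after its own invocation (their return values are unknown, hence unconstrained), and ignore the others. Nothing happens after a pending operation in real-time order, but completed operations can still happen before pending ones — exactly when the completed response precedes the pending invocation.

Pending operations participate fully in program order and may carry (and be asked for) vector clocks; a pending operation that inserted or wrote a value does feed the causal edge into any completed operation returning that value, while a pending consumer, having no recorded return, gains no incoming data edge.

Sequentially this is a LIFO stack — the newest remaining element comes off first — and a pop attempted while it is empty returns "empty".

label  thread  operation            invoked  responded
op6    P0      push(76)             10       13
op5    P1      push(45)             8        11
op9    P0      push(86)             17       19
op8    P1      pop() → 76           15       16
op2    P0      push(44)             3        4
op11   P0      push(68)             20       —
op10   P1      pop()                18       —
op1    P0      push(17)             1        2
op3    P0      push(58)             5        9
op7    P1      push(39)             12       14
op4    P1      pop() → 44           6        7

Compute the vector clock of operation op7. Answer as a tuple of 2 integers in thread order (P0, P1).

no predecessors for op1 (invoked 1): P0 increments from zero → (1, 0)
from VC(op1)=(1, 0), op2 (invoked 3) maxes components and bumps P0 → (2, 0)
from VC(op2)=(2, 0), op4 (invoked 6) maxes components and bumps P1 → (2, 1)
from VC(op2)=(2, 0), op3 (invoked 5) maxes components and bumps P0 → (3, 0)
from VC(op4)=(2, 1), op5 (invoked 8) maxes components and bumps P1 → (2, 2)
from VC(op3)=(3, 0), op6 (invoked 10) maxes components and bumps P0 → (4, 0)
from VC(op5)=(2, 2), op7 (invoked 12) maxes components and bumps P1 → (2, 3)
from VC(op6)=(4, 0), op9 (invoked 17) maxes components and bumps P0 → (5, 0)
from VC(op9)=(5, 0), op11 (invoked 20) maxes components and bumps P0 → (6, 0)
from VC(op6)=(4, 0), VC(op7)=(2, 3), op8 (invoked 15) maxes components and bumps P1 → (4, 4)
from VC(op8)=(4, 4), op10 (invoked 18) maxes components and bumps P1 → (4, 5)
target: VC(op7) = (2, 3)

(2, 3)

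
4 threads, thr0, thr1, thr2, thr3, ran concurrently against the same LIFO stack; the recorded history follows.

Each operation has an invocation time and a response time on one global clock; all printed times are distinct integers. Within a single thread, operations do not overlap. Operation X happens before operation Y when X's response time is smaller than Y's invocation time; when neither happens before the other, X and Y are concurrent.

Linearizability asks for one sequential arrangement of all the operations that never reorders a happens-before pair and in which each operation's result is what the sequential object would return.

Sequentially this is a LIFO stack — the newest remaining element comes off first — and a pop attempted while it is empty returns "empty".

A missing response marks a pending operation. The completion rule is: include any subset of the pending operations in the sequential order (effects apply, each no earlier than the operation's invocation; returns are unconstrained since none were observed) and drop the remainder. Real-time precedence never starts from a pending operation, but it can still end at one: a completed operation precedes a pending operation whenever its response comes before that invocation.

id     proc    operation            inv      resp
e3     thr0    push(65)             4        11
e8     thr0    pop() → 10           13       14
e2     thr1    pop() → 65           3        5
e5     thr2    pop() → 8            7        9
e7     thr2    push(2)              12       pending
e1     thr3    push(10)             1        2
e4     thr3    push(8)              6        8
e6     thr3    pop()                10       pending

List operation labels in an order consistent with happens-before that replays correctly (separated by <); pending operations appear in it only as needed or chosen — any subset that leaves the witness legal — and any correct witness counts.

e1 < e3 < e2 < e4 < e5 < e7 < e6 < e8

step 1: e1 push(10) — stack <10>
step 2: e3 push(65) — stack <10,65>
step 3: e2 pop() → 65 — stack <10>
step 4: e4 push(8) — stack <10,8>
step 5: e5 pop() → 8 — stack <10>
step 6: e7 push(2) (pending, included) — stack <10,2>
step 7: e6 pop() (pending, included) — stack <10>
step 8: e8 pop() → 10 — stack <>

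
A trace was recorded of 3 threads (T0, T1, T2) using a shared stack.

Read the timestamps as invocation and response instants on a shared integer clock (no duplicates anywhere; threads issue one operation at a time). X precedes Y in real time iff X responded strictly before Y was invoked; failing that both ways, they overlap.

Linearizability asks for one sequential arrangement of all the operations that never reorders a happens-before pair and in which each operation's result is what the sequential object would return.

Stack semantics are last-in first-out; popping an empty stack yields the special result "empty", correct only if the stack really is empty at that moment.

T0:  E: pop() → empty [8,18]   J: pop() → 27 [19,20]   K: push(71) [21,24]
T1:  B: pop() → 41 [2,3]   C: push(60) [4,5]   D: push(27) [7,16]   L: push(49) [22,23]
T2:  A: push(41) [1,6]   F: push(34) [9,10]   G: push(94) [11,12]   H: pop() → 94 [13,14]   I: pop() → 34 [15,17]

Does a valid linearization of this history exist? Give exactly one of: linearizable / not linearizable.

not linearizable

through event 17 a valid linearization exists; event 18 (E responding at time 18) ends that
90 orders of the 9 completed stack ops respect real time; none is legal
sample order A, B, C, D, E, F, G, H, I stalls at step 5 — E pop() → empty has no legal effect
sample order A, B, C, D, F, E, G, H, I stalls at step 6 — E pop() → empty has no legal effect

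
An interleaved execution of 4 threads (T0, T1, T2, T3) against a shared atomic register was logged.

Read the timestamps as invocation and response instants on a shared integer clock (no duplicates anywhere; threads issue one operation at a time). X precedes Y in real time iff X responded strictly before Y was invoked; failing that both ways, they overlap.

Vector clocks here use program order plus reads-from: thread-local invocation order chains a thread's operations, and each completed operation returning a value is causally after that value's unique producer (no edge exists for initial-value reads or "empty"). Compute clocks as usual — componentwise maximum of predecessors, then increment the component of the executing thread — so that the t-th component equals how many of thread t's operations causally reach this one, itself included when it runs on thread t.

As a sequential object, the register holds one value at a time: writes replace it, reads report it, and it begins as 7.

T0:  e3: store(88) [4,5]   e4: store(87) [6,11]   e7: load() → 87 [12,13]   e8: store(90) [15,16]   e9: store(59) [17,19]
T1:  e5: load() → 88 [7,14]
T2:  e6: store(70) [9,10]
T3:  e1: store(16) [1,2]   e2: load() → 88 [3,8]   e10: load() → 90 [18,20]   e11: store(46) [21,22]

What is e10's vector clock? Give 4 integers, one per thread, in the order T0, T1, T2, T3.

root op e1, invoked 1: fresh clock plus T3's own tick → (0, 0, 0, 1)
root op e6, invoked 9: fresh clock plus T2's own tick → (0, 0, 1, 0)
root op e3, invoked 4: fresh clock plus T0's own tick → (1, 0, 0, 0)
from VC(e3)=(1, 0, 0, 0), e5 (invoked 7) maxes components and bumps T1 → (1, 1, 0, 0)
from VC(e3)=(1, 0, 0, 0), e4 (invoked 6) maxes components and bumps T0 → (2, 0, 0, 0)
from VC(e1)=(0, 0, 0, 1), VC(e3)=(1, 0, 0, 0), e2 (invoked 3) maxes components and bumps T3 → (1, 0, 0, 2)
from VC(e4)=(2, 0, 0, 0), e7 (invoked 12) maxes components and bumps T0 → (3, 0, 0, 0)
from VC(e7)=(3, 0, 0, 0), e8 (invoked 15) maxes components and bumps T0 → (4, 0, 0, 0)
from VC(e8)=(4, 0, 0, 0), e9 (invoked 17) maxes components and bumps T0 → (5, 0, 0, 0)
from VC(e2)=(1, 0, 0, 2), VC(e8)=(4, 0, 0, 0), e10 (invoked 18) maxes components and bumps T3 → (4, 0, 0, 3)
from VC(e10)=(4, 0, 0, 3), e11 (invoked 21) maxes components and bumps T3 → (4, 0, 0, 4)
target: VC(e10) = (4, 0, 0, 3)

(4, 0, 0, 3)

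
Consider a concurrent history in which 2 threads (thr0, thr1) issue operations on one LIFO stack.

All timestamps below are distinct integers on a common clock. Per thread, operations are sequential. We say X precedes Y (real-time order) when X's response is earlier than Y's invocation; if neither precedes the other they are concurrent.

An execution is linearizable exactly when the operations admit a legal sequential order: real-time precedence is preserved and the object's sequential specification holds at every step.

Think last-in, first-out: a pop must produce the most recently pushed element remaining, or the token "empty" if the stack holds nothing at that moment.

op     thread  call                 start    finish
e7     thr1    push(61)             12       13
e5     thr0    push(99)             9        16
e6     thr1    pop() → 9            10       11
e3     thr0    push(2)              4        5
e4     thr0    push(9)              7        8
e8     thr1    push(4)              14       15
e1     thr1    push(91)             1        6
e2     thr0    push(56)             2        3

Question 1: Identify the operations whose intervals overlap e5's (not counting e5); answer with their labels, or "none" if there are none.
Answer: e6, e7, e8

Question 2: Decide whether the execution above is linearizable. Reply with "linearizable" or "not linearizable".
witness order: e1, e2, e3, e4, e6, e5, e7, e8
1. e1 push(91), leaving stack <91>
2. e2 push(56), leaving stack <91,56>
3. e3 push(2), leaving stack <91,56,2>
4. e4 push(9), leaving stack <91,56,2,9>
5. e6 pop() → 9, leaving stack <91,56,2>
6. e5 push(99), leaving stack <91,56,2,99>
7. e7 push(61), leaving stack <91,56,2,99,61>
8. e8 push(4), leaving stack <91,56,2,99,61,4>

linearizable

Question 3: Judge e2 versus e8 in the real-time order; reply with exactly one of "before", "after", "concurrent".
Answer: before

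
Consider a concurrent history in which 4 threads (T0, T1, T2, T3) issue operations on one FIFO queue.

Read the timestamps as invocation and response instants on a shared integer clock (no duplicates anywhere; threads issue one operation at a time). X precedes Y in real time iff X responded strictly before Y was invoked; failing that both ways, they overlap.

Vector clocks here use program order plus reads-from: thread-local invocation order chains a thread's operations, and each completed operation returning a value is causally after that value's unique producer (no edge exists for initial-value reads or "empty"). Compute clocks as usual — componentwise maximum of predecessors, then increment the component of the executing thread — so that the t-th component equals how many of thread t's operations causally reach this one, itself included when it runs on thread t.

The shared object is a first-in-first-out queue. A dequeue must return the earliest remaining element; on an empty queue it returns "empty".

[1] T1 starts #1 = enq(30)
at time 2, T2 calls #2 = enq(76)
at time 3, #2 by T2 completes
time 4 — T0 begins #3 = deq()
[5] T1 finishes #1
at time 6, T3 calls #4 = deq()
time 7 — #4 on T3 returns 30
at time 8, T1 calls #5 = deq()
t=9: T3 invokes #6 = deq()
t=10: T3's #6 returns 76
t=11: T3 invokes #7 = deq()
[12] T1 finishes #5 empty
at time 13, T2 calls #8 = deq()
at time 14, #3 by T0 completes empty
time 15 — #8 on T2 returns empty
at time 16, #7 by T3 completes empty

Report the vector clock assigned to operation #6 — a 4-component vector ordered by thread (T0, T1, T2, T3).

(0, 1, 1, 2)

no predecessors for #2 (invoked 2): T2 increments from zero → (0, 0, 1, 0)
no predecessors for #1 (invoked 1): T1 increments from zero → (0, 1, 0, 0)
no predecessors for #3 (invoked 4): T0 increments from zero → (1, 0, 0, 0)
invoked at 13, #8 merges VC(#2)=(0, 0, 1, 0) and bumps T2's slot → (0, 0, 2, 0)
invoked at 6, #4 merges VC(#1)=(0, 1, 0, 0) and bumps T3's slot → (0, 1, 0, 1)
invoked at 8, #5 merges VC(#1)=(0, 1, 0, 0) and bumps T1's slot → (0, 2, 0, 0)
invoked at 9, #6 merges VC(#2)=(0, 0, 1, 0), VC(#4)=(0, 1, 0, 1) and bumps T3's slot → (0, 1, 1, 2)
invoked at 11, #7 merges VC(#6)=(0, 1, 1, 2) and bumps T3's slot → (0, 1, 1, 3)
target: VC(#6) = (0, 1, 1, 2)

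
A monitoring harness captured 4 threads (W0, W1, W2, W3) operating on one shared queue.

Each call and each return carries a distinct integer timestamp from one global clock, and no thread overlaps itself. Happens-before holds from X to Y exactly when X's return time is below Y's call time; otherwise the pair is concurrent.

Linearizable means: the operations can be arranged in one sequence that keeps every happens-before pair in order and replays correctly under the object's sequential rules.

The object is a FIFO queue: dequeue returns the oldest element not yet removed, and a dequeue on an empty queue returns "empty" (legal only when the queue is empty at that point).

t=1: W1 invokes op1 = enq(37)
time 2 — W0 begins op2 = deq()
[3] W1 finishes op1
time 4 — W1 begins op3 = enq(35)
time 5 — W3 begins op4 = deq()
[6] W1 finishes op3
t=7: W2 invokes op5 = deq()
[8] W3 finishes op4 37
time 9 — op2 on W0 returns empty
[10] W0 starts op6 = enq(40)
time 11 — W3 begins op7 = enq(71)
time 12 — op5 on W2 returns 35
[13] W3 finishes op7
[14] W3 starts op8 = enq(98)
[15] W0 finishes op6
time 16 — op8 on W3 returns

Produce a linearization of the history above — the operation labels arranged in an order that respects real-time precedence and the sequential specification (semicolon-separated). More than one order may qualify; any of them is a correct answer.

step 1: op1 enq(37) — queue <37>
step 2: op3 enq(35) — queue <37,35>
step 3: op4 deq() → 37 — queue <35>
step 4: op5 deq() → 35 — queue <>
step 5: op2 deq() → empty — queue <>
step 6: op6 enq(40) — queue <40>
step 7: op7 enq(71) — queue <40,71>
step 8: op8 enq(98) — queue <40,71,98>

op1; op3; op4; op5; op2; op6; op7; op8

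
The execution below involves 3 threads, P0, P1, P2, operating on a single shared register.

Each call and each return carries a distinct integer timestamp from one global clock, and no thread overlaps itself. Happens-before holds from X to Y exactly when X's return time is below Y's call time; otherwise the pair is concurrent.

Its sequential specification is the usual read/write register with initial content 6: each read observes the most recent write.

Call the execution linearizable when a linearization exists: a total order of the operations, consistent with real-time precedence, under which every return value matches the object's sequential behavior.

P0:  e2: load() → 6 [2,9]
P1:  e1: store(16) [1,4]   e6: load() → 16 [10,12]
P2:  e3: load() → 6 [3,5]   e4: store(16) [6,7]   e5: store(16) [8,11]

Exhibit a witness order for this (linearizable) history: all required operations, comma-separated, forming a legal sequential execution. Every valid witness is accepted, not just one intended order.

e2, e3, e1, e4, e5, e6

1. e2 load() → 6, leaving value 6
2. e3 load() → 6, leaving value 6
3. e1 store(16), leaving value 16
4. e4 store(16), leaving value 16
5. e5 store(16), leaving value 16
6. e6 load() → 16, leaving value 16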